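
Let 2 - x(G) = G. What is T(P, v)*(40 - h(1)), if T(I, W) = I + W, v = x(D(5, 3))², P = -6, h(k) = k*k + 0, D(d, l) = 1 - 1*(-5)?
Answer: 390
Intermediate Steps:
D(d, l) = 6 (D(d, l) = 1 + 5 = 6)
h(k) = k² (h(k) = k² + 0 = k²)
x(G) = 2 - G
v = 16 (v = (2 - 1*6)² = (2 - 6)² = (-4)² = 16)
T(P, v)*(40 - h(1)) = (-6 + 16)*(40 - 1*1²) = 10*(40 - 1*1) = 10*(40 - 1) = 10*39 = 390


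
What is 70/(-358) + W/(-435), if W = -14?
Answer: -12719/77865 ≈ -0.16335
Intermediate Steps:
70/(-358) + W/(-435) = 70/(-358) - 14/(-435) = 70*(-1/358) - 14*(-1/435) = -35/179 + 14/435 = -12719/77865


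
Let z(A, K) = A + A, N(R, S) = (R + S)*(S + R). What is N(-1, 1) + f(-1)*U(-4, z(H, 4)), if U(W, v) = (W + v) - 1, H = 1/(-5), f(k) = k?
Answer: 27/5 ≈ 5.4000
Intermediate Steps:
N(R, S) = (R + S)² (N(R, S) = (R + S)*(R + S) = (R + S)²)
H = -⅕ ≈ -0.20000
z(A, K) = 2*A
U(W, v) = -1 + W + v
N(-1, 1) + f(-1)*U(-4, z(H, 4)) = (-1 + 1)² - (-1 - 4 + 2*(-⅕)) = 0² - (-1 - 4 - ⅖) = 0 - 1*(-27/5) = 0 + 27/5 = 27/5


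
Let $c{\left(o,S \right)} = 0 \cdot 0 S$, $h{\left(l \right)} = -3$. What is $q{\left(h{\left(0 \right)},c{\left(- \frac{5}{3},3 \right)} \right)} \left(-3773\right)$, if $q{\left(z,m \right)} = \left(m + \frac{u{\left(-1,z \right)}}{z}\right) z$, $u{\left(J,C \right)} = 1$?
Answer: $-3773$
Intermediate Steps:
$c{\left(o,S \right)} = 0$ ($c{\left(o,S \right)} = 0 S = 0$)
$q{\left(z,m \right)} = z \left(m + \frac{1}{z}\right)$ ($q{\left(z,m \right)} = \left(m + 1 \frac{1}{z}\right) z = \left(m + \frac{1}{z}\right) z = z \left(m + \frac{1}{z}\right)$)
$q{\left(h{\left(0 \right)},c{\left(- \frac{5}{3},3 \right)} \right)} \left(-3773\right) = \left(1 + 0 \left(-3\right)\right) \left(-3773\right) = \left(1 + 0\right) \left(-3773\right) = 1 \left(-3773\right) = -3773$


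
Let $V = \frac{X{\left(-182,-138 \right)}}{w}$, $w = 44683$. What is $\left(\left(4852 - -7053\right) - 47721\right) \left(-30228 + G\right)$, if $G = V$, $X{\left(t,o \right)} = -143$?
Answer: $\frac{48375878484472}{44683} \approx 1.0826 \cdot 10^{9}$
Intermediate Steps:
$V = - \frac{143}{44683} \approx -0.0032003$
$G = - \frac{143}{44683} \approx -0.0032003$
$\left(\left(4852 - -7053\right) - 47721\right) \left(-30228 + G\right) = \left(\left(4852 - -7053\right) - 47721\right) \left(-30228 - \frac{143}{44683}\right) = \left(\left(4852 + 7053\right) - 47721\right) \left(- \frac{1350677867}{44683}\right) = \left(11905 - 47721\right) \left(- \frac{1350677867}{44683}\right) = \left(-35816\right) \left(- \frac{1350677867}{44683}\right) = \frac{48375878484472}{44683}$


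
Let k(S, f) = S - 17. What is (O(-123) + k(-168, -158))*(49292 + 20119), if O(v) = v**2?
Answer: 1037277984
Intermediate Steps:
k(S, f) = -17 + S
(O(-123) + k(-168, -158))*(49292 + 20119) = ((-123)**2 + (-17 - 168))*(49292 + 20119) = (15129 - 185)*69411 = 14944*69411 = 1037277984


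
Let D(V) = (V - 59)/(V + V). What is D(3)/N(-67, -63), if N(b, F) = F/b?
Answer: -268/27 ≈ -9.9259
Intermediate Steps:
D(V) = (-59 + V)/(2*V) (D(V) = (-59 + V)/((2*V)) = (-59 + V)*(1/(2*V)) = (-59 + V)/(2*V))
D(3)/N(-67, -63) = ((1/2)*(-59 + 3)/3)/((-63/(-67))) = ((1/2)*(1/3)*(-56))/((-63*(-1/67))) = -28/(3*63/67) = -28/3*67/63 = -268/27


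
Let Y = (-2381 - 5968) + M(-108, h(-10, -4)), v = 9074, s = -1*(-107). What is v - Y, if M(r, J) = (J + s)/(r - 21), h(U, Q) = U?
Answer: 2247664/129 ≈ 17424.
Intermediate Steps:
s = 107
M(r, J) = (107 + J)/(-21 + r) (M(r, J) = (J + 107)/(r - 21) = (107 + J)/(-21 + r))
Y = -1077118/129 (Y = (-2381 - 5968) + (107 - 10)/(-21 - 108) = -8349 + 97/(-129) = -8349 - 1/129*97 = -8349 - 97/129 = -1077118/129 ≈ -8349.8)
v - Y = 9074 - 1*(-1077118/129) = 9074 + 1077118/129 = 2247664/129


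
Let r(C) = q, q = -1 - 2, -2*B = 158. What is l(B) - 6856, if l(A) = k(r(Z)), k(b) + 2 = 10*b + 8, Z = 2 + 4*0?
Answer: -6880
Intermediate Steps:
B = -79 (B = -½*158 = -79)
q = -3
Z = 2 (Z = 2 + 0 = 2)
r(C) = -3
k(b) = 6 + 10*b (k(b) = -2 + (10*b + 8) = -2 + (8 + 10*b) = 6 + 10*b)
l(A) = -24 (l(A) = 6 + 10*(-3) = 6 - 30 = -24)
l(B) - 6856 = -24 - 6856 = -6880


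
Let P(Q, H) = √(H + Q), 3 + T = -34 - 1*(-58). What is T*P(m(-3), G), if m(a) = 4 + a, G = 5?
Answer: 21*√6 ≈ 51.439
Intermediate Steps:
T = 21 (T = -3 + (-34 - 1*(-58)) = -3 + (-34 + 58) = -3 + 24 = 21)
T*P(m(-3), G) = 21*√(5 + (4 - 3)) = 21*√(5 + 1) = 21*√6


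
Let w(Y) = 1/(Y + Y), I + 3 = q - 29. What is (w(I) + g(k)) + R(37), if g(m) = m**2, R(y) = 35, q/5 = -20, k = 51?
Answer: 695903/264 ≈ 2636.0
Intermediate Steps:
q = -100 (q = 5*(-20) = -100)
I = -132 (I = -3 + (-100 - 29) = -3 - 129 = -132)
w(Y) = 1/(2*Y)
(w(I) + g(k)) + R(37) = ((1/2)/(-132) + 51**2) + 35 = ((1/2)*(-1/132) + 2601) + 35 = (-1/264 + 2601) + 35 = 686663/264 + 35 = 695903/264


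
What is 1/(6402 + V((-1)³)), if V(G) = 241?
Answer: 1/6643 ≈ 0.00015053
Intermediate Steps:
1/(6402 + V((-1)³)) = 1/(6402 + 241) = 1/6643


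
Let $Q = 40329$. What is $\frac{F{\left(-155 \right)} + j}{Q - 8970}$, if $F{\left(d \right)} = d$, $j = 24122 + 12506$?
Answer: $\frac{36473}{31359} \approx 1.1631$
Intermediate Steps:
$j = 36628$
$\frac{F{\left(-155 \right)} + j}{Q - 8970} = \frac{-155 + 36628}{40329 - 8970} = \frac{36473}{31359}$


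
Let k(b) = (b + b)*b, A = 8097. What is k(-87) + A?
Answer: 23235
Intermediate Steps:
k(b) = 2*b² (k(b) = (2*b)*b = 2*b²)
k(-87) + A = 2*(-87)² + 8097 = 2*7569 + 8097 = 15138 + 8097 = 23235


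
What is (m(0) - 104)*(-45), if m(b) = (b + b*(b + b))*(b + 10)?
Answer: 4680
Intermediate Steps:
m(b) = (10 + b)*(b + 2*b²) (m(b) = (b + b*(2*b))*(10 + b) = (b + 2*b²)*(10 + b) = (10 + b)*(b + 2*b²))
(m(0) - 104)*(-45) = (0*(10 + 2*0² + 21*0) - 104)*(-45) = (0*(10 + 2*0 + 0) - 104)*(-45) = (0*(10 + 0 + 0) - 104)*(-45) = (0*10 - 104)*(-45) = (0 - 104)*(-45) = -104*(-45) = 4680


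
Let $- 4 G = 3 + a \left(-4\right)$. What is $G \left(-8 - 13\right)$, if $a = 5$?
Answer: $- \frac{357}{4} \approx -89.25$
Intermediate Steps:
$G = \frac{17}{4}$ ($G = - \frac{3 + 5 \left(-4\right)}{4} = - \frac{3 - 20}{4} = \left(- \frac{1}{4}\right) \left(-17\right) = \frac{17}{4} \approx 4.25$)
$G \left(-8 - 13\right) = \frac{17 \left(-8 - 13\right)}{4} = \frac{17}{4} \left(-21\right) = - \frac{357}{4}$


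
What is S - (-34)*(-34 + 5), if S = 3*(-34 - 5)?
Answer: -1103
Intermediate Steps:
S = -117 (S = 3*(-39) = -117)
S - (-34)*(-34 + 5) = -117 - (-34)*(-34 + 5) = -117 - (-34)*(-29) = -117 - 1*986 = -117 - 986 = -1103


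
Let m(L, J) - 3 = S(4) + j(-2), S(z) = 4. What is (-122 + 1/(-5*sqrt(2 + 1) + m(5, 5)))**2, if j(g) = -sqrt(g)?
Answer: (-853 + 610*sqrt(3) + 122*I*sqrt(2))**2/(-7 + 5*sqrt(3) + I*sqrt(2))**2 ≈ 14969.0 - 72.755*I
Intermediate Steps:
m(L, J) = 7 - I*sqrt(2) (m(L, J) = 3 + (4 - sqrt(-2)) = 3 + (4 - I*sqrt(2)) = 7 - I*sqrt(2))
(-122 + 1/(-5*sqrt(2 + 1) + m(5, 5)))**2 = (-122 + 1/(-5*sqrt(2 + 1) + (7 - I*sqrt(2))))**2 = (-122 + 1/(-5*sqrt(3) + (7 - I*sqrt(2))))**2 = (-122 + 1/(7 - 5*sqrt(3) - I*sqrt(2)))**2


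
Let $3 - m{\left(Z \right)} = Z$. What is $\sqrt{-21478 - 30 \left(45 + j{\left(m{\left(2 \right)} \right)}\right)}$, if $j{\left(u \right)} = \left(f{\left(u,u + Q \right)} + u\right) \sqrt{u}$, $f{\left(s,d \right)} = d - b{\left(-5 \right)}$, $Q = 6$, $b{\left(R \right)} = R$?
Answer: $i \sqrt{23218} \approx 152.37 i$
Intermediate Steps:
$m{\left(Z \right)} = 3 - Z$
$f{\left(s,d \right)} = 5 + d$ ($f{\left(s,d \right)} = d - -5 = d + 5 = 5 + d$)
$j{\left(u \right)} = \sqrt{u} \left(11 + 2 u\right)$ ($j{\left(u \right)} = \left(\left(5 + \left(u + 6\right)\right) + u\right) \sqrt{u} = \left(\left(5 + \left(6 + u\right)\right) + u\right) \sqrt{u} = \left(\left(11 + u\right) + u\right) \sqrt{u} = \left(11 + 2 u\right) \sqrt{u} = \sqrt{u} \left(11 + 2 u\right)$)
$\sqrt{-21478 - 30 \left(45 + j{\left(m{\left(2 \right)} \right)}\right)} = \sqrt{-21478 - 30 \left(45 + \sqrt{3 - 2} \left(11 + 2 \left(3 - 2\right)\right)\right)} = \sqrt{-21478 - 30 \left(45 + \sqrt{1} \left(11 + 2 \cdot 1\right)\right)} = \sqrt{-21478 - 30 \left(45 + 1 \left(11 + 2\right)\right)} = \sqrt{-21478 - 30 \left(45 + 1 \cdot 13\right)} = \sqrt{-21478 - 30 \left(45 + 13\right)} = \sqrt{-21478 - 1740} = \sqrt{-23218} = i \sqrt{23218}$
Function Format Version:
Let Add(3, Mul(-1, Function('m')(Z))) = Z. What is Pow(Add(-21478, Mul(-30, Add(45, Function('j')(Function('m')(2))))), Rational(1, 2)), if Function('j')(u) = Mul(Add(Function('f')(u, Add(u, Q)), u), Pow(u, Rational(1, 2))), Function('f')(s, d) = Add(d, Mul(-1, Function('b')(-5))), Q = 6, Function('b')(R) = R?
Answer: Mul(I, Pow(23218, Rational(1, 2))) ≈ Mul(152.37, I)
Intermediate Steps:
Function('m')(Z) = Add(3, Mul(-1, Z))
Function('f')(s, d) = Add(5, d) (Function('f')(s, d) = Add(d, Mul(-1, -5)) = Add(d, 5) = Add(5, d))
Function('j')(u) = Mul(Pow(u, Rational(1, 2)), Add(11, Mul(2, u))) (Function('j')(u) = Mul(Add(Add(5, Add(u, 6)), u), Pow(u, Rational(1, 2))) = Mul(Add(Add(5, Add(6, u)), u), Pow(u, Rational(1, 2))) = Mul(Add(Add(11, u), u), Pow(u, Rational(1, 2))) = Mul(Add(11, Mul(2, u)), Pow(u, Rational(1, 2))) = Mul(Pow(u, Rational(1, 2)), Add(11, Mul(2, u))))
Pow(Add(-21478, Mul(-30, Add(45, Function('j')(Function('m')(2))))), Rational(1, 2)) = Pow(Add(-21478, Mul(-30, Add(45, Mul(Pow(Add(3, Mul(-1, 2)), Rational(1, 2)), Add(11, Mul(2, Add(3, Mul(-1, 2)))))))), Rational(1, 2)) = Pow(Add(-21478, Mul(-30, Add(45, Mul(Pow(Add(3, -2), Rational(1, 2)), Add(11, Mul(2, Add(3, -2))))))), Rational(1, 2)) = Pow(Add(-21478, Mul(-30, Add(45, Mul(Pow(1, Rational(1, 2)), Add(11, Mul(2, 1)))))), Rational(1, 2)) = Pow(Add(-21478, Mul(-30, Add(45, Mul(1, Add(11, 2))))), Rational(1, 2)) = Pow(Add(-21478, Mul(-30, Add(45, Mul(1, 13)))), Rational(1, 2)) = Pow(Add(-21478, Mul(-30, Add(45, 13))), Rational(1, 2)) = Pow(Add(-21478, Mul(-30, 58)), Rational(1, 2)) = Pow(Add(-21478, -1740), Rational(1, 2)) = Pow(-23218, Rational(1, 2)) = Mul(I, Pow(23218, Rational(1, 2)))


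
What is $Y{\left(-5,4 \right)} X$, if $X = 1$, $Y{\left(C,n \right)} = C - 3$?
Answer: $-8$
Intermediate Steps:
$Y{\left(C,n \right)} = -3 + C$
$Y{\left(-5,4 \right)} X = \left(-3 - 5\right) 1 = \left(-8\right) 1 = -8$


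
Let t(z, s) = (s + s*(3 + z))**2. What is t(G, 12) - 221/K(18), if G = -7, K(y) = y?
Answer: 23107/18 ≈ 1283.7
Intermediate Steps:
t(G, 12) - 221/K(18) = 12**2*(4 - 7)**2 - 221/18 = 144*(-3)**2 - 221*1/18 = 144*9 - 221/18 = 1296 - 221/18 = 23107/18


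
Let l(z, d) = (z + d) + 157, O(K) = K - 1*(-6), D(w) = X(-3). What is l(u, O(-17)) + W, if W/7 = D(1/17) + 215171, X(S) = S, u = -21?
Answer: 1506301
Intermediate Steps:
D(w) = -3
O(K) = 6 + K (O(K) = K + 6 = 6 + K)
l(z, d) = 157 + d + z (l(z, d) = (d + z) + 157 = 157 + d + z)
W = 1506176 (W = 7*(-3 + 215171) = 7*215168 = 1506176)
l(u, O(-17)) + W = (157 + (6 - 17) - 21) + 1506176 = (157 - 11 - 21) + 1506176 = 125 + 1506176 = 1506301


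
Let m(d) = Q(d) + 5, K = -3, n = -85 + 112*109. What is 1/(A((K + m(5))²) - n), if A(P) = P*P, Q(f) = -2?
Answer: -1/12123 ≈ -8.2488e-5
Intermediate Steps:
n = 12123 (n = -85 + 12208 = 12123)
m(d) = 3 (m(d) = -2 + 5 = 3)
A(P) = P²
1/(A((K + m(5))²) - n) = 1/(((-3 + 3)²)² - 1*12123) = 1/((0²)² - 12123) = 1/(0² - 12123) = 1/(0 - 12123) = 1/(-12123) = -1/12123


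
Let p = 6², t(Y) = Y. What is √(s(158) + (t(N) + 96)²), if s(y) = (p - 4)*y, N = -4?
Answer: 52*√5 ≈ 116.28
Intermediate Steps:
p = 36
s(y) = 32*y (s(y) = (36 - 4)*y = 32*y)
√(s(158) + (t(N) + 96)²) = √(32*158 + (-4 + 96)²) = √(5056 + 92²) = √(5056 + 8464) = √13520 = 52*√5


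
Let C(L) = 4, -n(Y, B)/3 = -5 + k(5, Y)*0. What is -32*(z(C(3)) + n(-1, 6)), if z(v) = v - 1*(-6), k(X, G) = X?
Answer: -800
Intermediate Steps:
n(Y, B) = 15 (n(Y, B) = -3*(-5 + 5*0) = -3*(-5 + 0) = -3*(-5) = 15)
z(v) = 6 + v (z(v) = v + 6 = 6 + v)
-32*(z(C(3)) + n(-1, 6)) = -32*((6 + 4) + 15) = -32*(10 + 15) = -32*25 = -800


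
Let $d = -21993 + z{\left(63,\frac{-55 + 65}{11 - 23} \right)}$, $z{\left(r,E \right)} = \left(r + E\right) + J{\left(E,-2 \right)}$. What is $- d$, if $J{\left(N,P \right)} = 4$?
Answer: $\frac{131561}{6} \approx 21927.0$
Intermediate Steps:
$z{\left(r,E \right)} = 4 + E + r$ ($z{\left(r,E \right)} = \left(r + E\right) + 4 = \left(E + r\right) + 4 = 4 + E + r$)
$d = - \frac{131561}{6}$ ($d = -21993 + \left(4 + \frac{-55 + 65}{11 - 23} + 63\right) = -21993 + \left(4 + \frac{10}{-12} + 63\right) = -21993 + \left(4 + 10 \left(- \frac{1}{12}\right) + 63\right) = -21993 + \left(4 - \frac{5}{6} + 63\right) = -21993 + \frac{397}{6} = - \frac{131561}{6} \approx -21927.0$)
$- d = \left(-1\right) \left(- \frac{131561}{6}\right) = \frac{131561}{6}$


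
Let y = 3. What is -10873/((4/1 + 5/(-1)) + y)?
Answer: -10873/2 ≈ -5436.5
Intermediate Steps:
-10873/((4/1 + 5/(-1)) + y) = -10873/((4/1 + 5/(-1)) + 3) = -10873/((4*1 + 5*(-1)) + 3) = -10873/((4 - 5) + 3) = -10873/(-1 + 3) = -10873/2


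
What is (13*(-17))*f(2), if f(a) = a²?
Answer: -884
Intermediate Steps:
(13*(-17))*f(2) = (13*(-17))*2² = -221*4 = -884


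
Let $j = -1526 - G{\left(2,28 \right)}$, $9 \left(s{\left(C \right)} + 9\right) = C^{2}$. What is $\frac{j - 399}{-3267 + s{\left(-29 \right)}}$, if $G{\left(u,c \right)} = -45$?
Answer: $\frac{16920}{28643} \approx 0.59072$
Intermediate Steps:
$s{\left(C \right)} = -9 + \frac{C^{2}}{9}$
$j = -1481$ ($j = -1526 - -45 = -1526 + 45 = -1481$)
$\frac{j - 399}{-3267 + s{\left(-29 \right)}} = \frac{-1481 - 399}{-3267 - \left(9 - \frac{\left(-29\right)^{2}}{9}\right)} = \frac{-1481 - 399}{-3267 + \left(-9 + \frac{1}{9} \cdot 841\right)} = - \frac{1880}{-3267 + \left(-9 + \frac{841}{9}\right)} = - \frac{1880}{-3267 + \frac{760}{9}} = - \frac{1880}{- \frac{28643}{9}} = \left(-1880\right) \left(- \frac{9}{28643}\right) = \frac{16920}{28643}$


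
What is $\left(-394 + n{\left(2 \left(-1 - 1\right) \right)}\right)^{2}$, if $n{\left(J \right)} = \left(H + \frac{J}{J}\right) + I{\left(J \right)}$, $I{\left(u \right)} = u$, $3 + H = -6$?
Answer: $164836$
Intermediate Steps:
$H = -9$ ($H = -3 - 6 = -9$)
$n{\left(J \right)} = -8 + J$ ($n{\left(J \right)} = \left(-9 + \frac{J}{J}\right) + J = \left(-9 + 1\right) + J = -8 + J$)
$\left(-394 + n{\left(2 \left(-1 - 1\right) \right)}\right)^{2} = \left(-394 - \left(8 - 2 \left(-1 - 1\right)\right)\right)^{2} = \left(-394 + \left(-8 + 2 \left(-2\right)\right)\right)^{2} = \left(-394 - 12\right)^{2} = \left(-406\right)^{2} = 164836$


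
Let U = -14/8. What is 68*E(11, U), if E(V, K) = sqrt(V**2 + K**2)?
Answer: 17*sqrt(1985) ≈ 757.41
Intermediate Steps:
U = -7/4 (U = -14*1/8 = -7/4 ≈ -1.7500)
E(V, K) = sqrt(K**2 + V**2)
68*E(11, U) = 68*sqrt((-7/4)**2 + 11**2) = 68*sqrt(49/16 + 121) = 68*sqrt(1985/16) = 68*(sqrt(1985)/4) = 17*sqrt(1985)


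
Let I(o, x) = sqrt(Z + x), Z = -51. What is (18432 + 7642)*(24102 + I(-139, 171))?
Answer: 628435548 + 52148*sqrt(30) ≈ 6.2872e+8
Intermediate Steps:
I(o, x) = sqrt(-51 + x)
(18432 + 7642)*(24102 + I(-139, 171)) = (18432 + 7642)*(24102 + sqrt(-51 + 171)) = 26074*(24102 + sqrt(120)) = 26074*(24102 + 2*sqrt(30)) = 628435548 + 52148*sqrt(30)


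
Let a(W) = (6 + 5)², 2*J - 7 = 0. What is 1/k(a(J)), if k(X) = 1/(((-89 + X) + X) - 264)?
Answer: -111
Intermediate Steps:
J = 7/2 (J = 7/2 + (½)*0 = 7/2 + 0 = 7/2 ≈ 3.5000)
a(W) = 121 (a(W) = 11² = 121)
k(X) = 1/(-353 + 2*X) (k(X) = 1/((-89 + 2*X) - 264) = 1/(-353 + 2*X))
1/k(a(J)) = 1/(1/(-353 + 2*121)) = 1/(1/(-353 + 242)) = 1/(1/(-111)) = 1/(-1/111) = -111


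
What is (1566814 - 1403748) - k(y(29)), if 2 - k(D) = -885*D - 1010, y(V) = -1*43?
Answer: 200109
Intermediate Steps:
y(V) = -43
k(D) = 1012 + 885*D (k(D) = 2 - (-885*D - 1010) = 2 - (-1010 - 885*D) = 2 + (1010 + 885*D) = 1012 + 885*D)
(1566814 - 1403748) - k(y(29)) = (1566814 - 1403748) - (1012 + 885*(-43)) = 163066 - (1012 - 38055) = 163066 - 1*(-37043) = 163066 + 37043 = 200109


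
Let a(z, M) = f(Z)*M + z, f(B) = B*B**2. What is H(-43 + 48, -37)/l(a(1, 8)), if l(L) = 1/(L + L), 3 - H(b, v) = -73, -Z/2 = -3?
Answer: 262808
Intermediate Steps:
Z = 6 (Z = -2*(-3) = 6)
f(B) = B**3
H(b, v) = 76 (H(b, v) = 3 - 1*(-73) = 3 + 73 = 76)
a(z, M) = z + 216*M (a(z, M) = 6**3*M + z = 216*M + z = z + 216*M)
l(L) = 1/(2*L)
H(-43 + 48, -37)/l(a(1, 8)) = 76/((1/(2*(1 + 216*8)))) = 76/((1/(2*(1 + 1728)))) = 76/(((1/2)/1729)) = 76/(((1/2)*(1/1729))) = 76/(1/3458) = 76*3458 = 262808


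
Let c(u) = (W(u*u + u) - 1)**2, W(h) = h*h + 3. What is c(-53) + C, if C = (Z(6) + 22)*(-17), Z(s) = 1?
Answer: 57692197509053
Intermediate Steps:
C = -391 (C = (1 + 22)*(-17) = 23*(-17) = -391)
W(h) = 3 + h**2 (W(h) = h**2 + 3 = 3 + h**2)
c(u) = (2 + (u + u**2)**2)**2 (c(u) = ((3 + (u*u + u)**2) - 1)**2 = ((3 + (u**2 + u)**2) - 1)**2 = ((3 + (u + u**2)**2) - 1)**2 = (2 + (u + u**2)**2)**2)
c(-53) + C = (2 + (-53)**2*(1 - 53)**2)**2 - 391 = (2 + 2809*(-52)**2)**2 - 391 = (2 + 2809*2704)**2 - 391 = (2 + 7595536)**2 - 391 = 7595538**2 - 391 = 57692197509444 - 391 = 57692197509053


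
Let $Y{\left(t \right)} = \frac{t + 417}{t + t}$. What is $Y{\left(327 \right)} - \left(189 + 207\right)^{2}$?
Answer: $- \frac{17092820}{109} \approx -1.5681 \cdot 10^{5}$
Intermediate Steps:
$Y{\left(t \right)} = \frac{417 + t}{2 t}$
$Y{\left(327 \right)} - \left(189 + 207\right)^{2} = \frac{417 + 327}{2 \cdot 327} - \left(189 + 207\right)^{2} = \frac{1}{2} \cdot \frac{1}{327} \cdot 744 - 396^{2} = \frac{124}{109} - 156816 = - \frac{17092820}{109}$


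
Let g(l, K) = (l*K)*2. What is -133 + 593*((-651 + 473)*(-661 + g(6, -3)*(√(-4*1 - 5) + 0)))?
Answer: 69771061 + 11399832*I ≈ 6.9771e+7 + 1.14e+7*I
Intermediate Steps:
g(l, K) = 2*K*l (g(l, K) = (K*l)*2 = 2*K*l)
-133 + 593*((-651 + 473)*(-661 + g(6, -3)*(√(-4*1 - 5) + 0))) = -133 + 593*((-651 + 473)*(-661 + (2*(-3)*6)*(√(-4*1 - 5) + 0))) = -133 + 593*(-178*(-661 - 36*(√(-4 - 5) + 0))) = -133 + 593*(-178*(-661 - 36*(√(-9) + 0))) = -133 + 593*(-178*(-661 - 36*(3*I + 0))) = -133 + 593*(-178*(-661 - 108*I)) = -133 + 593*(117658 + 19224*I) = -133 + (69771194 + 11399832*I) = 69771061 + 11399832*I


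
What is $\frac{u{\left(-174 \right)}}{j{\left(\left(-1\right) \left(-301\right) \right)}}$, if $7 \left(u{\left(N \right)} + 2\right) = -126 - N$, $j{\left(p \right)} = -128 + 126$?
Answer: $- \frac{17}{7} \approx -2.4286$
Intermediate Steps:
$j{\left(p \right)} = -2$
$u{\left(N \right)} = -20 - \frac{N}{7}$ ($u{\left(N \right)} = -2 + \frac{-126 - N}{7} = -2 - \left(18 + \frac{N}{7}\right) = -20 - \frac{N}{7}$)
$\frac{u{\left(-174 \right)}}{j{\left(\left(-1\right) \left(-301\right) \right)}} = \frac{-20 - - \frac{174}{7}}{-2} = \left(-20 + \frac{174}{7}\right) \left(- \frac{1}{2}\right) = \frac{34}{7} \left(- \frac{1}{2}\right) = - \frac{17}{7}$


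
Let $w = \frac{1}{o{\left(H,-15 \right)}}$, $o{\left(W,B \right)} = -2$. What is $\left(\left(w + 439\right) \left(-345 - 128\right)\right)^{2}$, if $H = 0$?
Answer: $\frac{172076462041}{4} \approx 4.3019 \cdot 10^{10}$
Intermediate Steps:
$w = - \frac{1}{2}$ ($w = \frac{1}{-2} = - \frac{1}{2} \approx -0.5$)
$\left(\left(w + 439\right) \left(-345 - 128\right)\right)^{2} = \left(\left(- \frac{1}{2} + 439\right) \left(-345 - 128\right)\right)^{2} = \left(\frac{877}{2} \left(-473\right)\right)^{2} = \left(- \frac{414821}{2}\right)^{2} = \frac{172076462041}{4}$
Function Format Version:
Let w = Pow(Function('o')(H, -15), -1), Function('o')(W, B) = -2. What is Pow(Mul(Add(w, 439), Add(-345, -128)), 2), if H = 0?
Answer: Rational(172076462041, 4) ≈ 4.3019e+10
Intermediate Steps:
w = Rational(-1, 2) (w = Pow(-2, -1) = Rational(-1, 2) ≈ -0.50000)
Pow(Mul(Add(w, 439), Add(-345, -128)), 2) = Pow(Mul(Add(Rational(-1, 2), 439), Add(-345, -128)), 2) = Pow(Mul(Rational(877, 2), -473), 2) = Pow(Rational(-414821, 2), 2) = Rational(172076462041, 4)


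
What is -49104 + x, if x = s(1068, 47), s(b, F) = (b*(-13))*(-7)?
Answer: 48084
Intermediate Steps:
s(b, F) = 91*b (s(b, F) = -13*b*(-7) = 91*b)
x = 97188 (x = 91*1068 = 97188)
-49104 + x = -49104 + 97188 = 48084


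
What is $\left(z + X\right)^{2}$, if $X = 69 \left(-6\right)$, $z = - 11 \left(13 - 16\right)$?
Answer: $145161$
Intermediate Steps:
$z = 33$ ($z = \left(-11\right) \left(-3\right) = 33$)
$X = -414$
$\left(z + X\right)^{2} = \left(33 - 414\right)^{2} = \left(-381\right)^{2} = 145161$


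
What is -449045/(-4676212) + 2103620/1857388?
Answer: 2667755970475/2171385013564 ≈ 1.2286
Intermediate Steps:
-449045/(-4676212) + 2103620/1857388 = -449045*(-1/4676212) + 2103620*(1/1857388) = 449045/4676212 + 525905/464347 = 2667755970475/2171385013564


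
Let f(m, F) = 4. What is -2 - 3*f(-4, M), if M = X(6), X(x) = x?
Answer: -14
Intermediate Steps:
M = 6
-2 - 3*f(-4, M) = -2 - 3*4 = -2 - 12 = -14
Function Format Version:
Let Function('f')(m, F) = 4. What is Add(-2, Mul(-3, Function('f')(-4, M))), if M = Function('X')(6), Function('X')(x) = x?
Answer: -14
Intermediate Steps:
M = 6
Add(-2, Mul(-3, Function('f')(-4, M))) = Add(-2, Mul(-3, 4)) = Add(-2, -12) = -14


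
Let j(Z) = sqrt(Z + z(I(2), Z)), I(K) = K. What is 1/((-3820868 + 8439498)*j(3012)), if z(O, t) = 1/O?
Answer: sqrt(482)/5565449150 ≈ 3.9448e-9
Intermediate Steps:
j(Z) = sqrt(1/2 + Z) (j(Z) = sqrt(Z + 1/2) = sqrt(1/2 + Z))
1/((-3820868 + 8439498)*j(3012)) = 1/((-3820868 + 8439498)*((sqrt(2 + 4*3012)/2))) = 1/(4618630*((sqrt(2 + 12048)/2))) = 1/(4618630*((sqrt(12050)/2))) = 1/(4618630*(((5*sqrt(482))/2))) = 1/(4618630*((5*sqrt(482)/2))) = (sqrt(482)/1205)/4618630 = sqrt(482)/5565449150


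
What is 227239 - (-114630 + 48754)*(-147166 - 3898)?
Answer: -9951264825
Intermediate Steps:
227239 - (-114630 + 48754)*(-147166 - 3898) = 227239 - (-65876)*(-151064) = 227239 - 1*9951492064 = 227239 - 9951492064 = -9951264825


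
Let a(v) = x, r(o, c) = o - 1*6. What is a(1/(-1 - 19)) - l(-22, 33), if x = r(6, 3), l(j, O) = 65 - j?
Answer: -87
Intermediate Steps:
r(o, c) = -6 + o (r(o, c) = o - 6 = -6 + o)
x = 0 (x = -6 + 6 = 0)
a(v) = 0
a(1/(-1 - 19)) - l(-22, 33) = 0 - (65 - 1*(-22)) = 0 - (65 + 22) = 0 - 1*87 = 0 - 87 = -87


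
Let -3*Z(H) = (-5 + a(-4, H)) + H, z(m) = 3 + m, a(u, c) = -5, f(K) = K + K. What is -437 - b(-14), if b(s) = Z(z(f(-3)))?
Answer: -1324/3 ≈ -441.33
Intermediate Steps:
f(K) = 2*K
Z(H) = 10/3 - H/3 (Z(H) = -((-5 - 5) + H)/3 = -(-10 + H)/3 = 10/3 - H/3)
b(s) = 13/3 (b(s) = 10/3 - (3 + 2*(-3))/3 = 10/3 - (3 - 6)/3 = 10/3 - ⅓*(-3) = 10/3 + 1 = 13/3)
-437 - b(-14) = -437 - 1*13/3 = -437 - 13/3 = -1324/3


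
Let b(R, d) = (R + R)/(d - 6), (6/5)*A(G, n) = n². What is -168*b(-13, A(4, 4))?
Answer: 6552/11 ≈ 595.64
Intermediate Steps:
A(G, n) = 5*n²/6
b(R, d) = 2*R/(-6 + d) (b(R, d) = (2*R)/(-6 + d) = 2*R/(-6 + d))
-168*b(-13, A(4, 4)) = -336*(-13)/(-6 + (⅚)*4²) = -336*(-13)/(-6 + (⅚)*16) = -336*(-13)/(-6 + 40/3) = -336*(-13)/22/3 = -336*(-13)*3/22 = -168*(-39/11) = 6552/11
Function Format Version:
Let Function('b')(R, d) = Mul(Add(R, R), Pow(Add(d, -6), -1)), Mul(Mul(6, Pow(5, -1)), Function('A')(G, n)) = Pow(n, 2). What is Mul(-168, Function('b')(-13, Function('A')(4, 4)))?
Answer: Rational(6552, 11) ≈ 595.64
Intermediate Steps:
Function('A')(G, n) = Mul(Rational(5, 6), Pow(n, 2))
Function('b')(R, d) = Mul(2, R, Pow(Add(-6, d), -1)) (Function('b')(R, d) = Mul(Mul(2, R), Pow(Add(-6, d), -1)) = Mul(2, R, Pow(Add(-6, d), -1)))
Mul(-168, Function('b')(-13, Function('A')(4, 4))) = Mul(-168, Mul(2, -13, Pow(Add(-6, Mul(Rational(5, 6), Pow(4, 2))), -1))) = Mul(-168, Mul(2, -13, Pow(Add(-6, Mul(Rational(5, 6), 16)), -1))) = Mul(-168, Mul(2, -13, Pow(Add(-6, Rational(40, 3)), -1))) = Mul(-168, Mul(2, -13, Pow(Rational(22, 3), -1))) = Mul(-168, Mul(2, -13, Rational(3, 22))) = Mul(-168, Rational(-39, 11)) = Rational(6552, 11)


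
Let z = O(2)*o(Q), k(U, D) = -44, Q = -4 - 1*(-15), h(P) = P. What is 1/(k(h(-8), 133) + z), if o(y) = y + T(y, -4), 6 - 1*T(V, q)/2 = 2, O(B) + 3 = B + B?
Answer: -1/25 ≈ -0.040000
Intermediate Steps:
O(B) = -3 + 2*B (O(B) = -3 + (B + B) = -3 + 2*B)
T(V, q) = 8 (T(V, q) = 12 - 2*2 = 12 - 4 = 8)
Q = 11 (Q = -4 + 15 = 11)
o(y) = 8 + y (o(y) = y + 8 = 8 + y)
z = 19 (z = (-3 + 2*2)*(8 + 11) = (-3 + 4)*19 = 1*19 = 19)
1/(k(h(-8), 133) + z) = 1/(-44 + 19) = 1/(-25) = -1/25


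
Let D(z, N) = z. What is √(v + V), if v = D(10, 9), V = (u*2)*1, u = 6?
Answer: √22 ≈ 4.6904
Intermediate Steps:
V = 12 (V = (6*2)*1 = 12*1 = 12)
v = 10
√(v + V) = √(10 + 12) = √22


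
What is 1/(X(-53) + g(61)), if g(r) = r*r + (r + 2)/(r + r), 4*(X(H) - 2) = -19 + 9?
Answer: 61/226982 ≈ 0.00026874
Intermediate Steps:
X(H) = -½ (X(H) = 2 + (-19 + 9)/4 = 2 + (¼)*(-10) = 2 - 5/2 = -½)
g(r) = r² + (2 + r)/(2*r) (g(r) = r² + (2 + r)/((2*r)) = r² + (2 + r)*(1/(2*r)) = r² + (2 + r)/(2*r))
1/(X(-53) + g(61)) = 1/(-½ + (1 + 61³ + (½)*61)/61) = 1/(-½ + (1 + 226981 + 61/2)/61) = 1/(-½ + (1/61)*(454025/2)) = 1/(-½ + 454025/122) = 1/(226982/61) = 61/226982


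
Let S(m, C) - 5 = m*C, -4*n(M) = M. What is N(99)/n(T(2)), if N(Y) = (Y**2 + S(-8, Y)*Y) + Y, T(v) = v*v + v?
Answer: 45342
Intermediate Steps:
T(v) = v + v**2 (T(v) = v**2 + v = v + v**2)
n(M) = -M/4
S(m, C) = 5 + C*m (S(m, C) = 5 + m*C = 5 + C*m)
N(Y) = Y + Y**2 + Y*(5 - 8*Y) (N(Y) = (Y**2 + (5 + Y*(-8))*Y) + Y = (Y**2 + (5 - 8*Y)*Y) + Y = (Y**2 + Y*(5 - 8*Y)) + Y = Y + Y**2 + Y*(5 - 8*Y))
N(99)/n(T(2)) = (99*(6 - 7*99))/((-(1 + 2)/2)) = (99*(6 - 693))/((-3/2)) = (99*(-687))/((-1/4*6)) = -68013/(-3/2) = -68013*(-2/3) = 45342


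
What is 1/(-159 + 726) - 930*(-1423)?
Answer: 750362131/567 ≈ 1.3234e+6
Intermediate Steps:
1/(-159 + 726) - 930*(-1423) = 1/567 + 1323390 = 750362131/567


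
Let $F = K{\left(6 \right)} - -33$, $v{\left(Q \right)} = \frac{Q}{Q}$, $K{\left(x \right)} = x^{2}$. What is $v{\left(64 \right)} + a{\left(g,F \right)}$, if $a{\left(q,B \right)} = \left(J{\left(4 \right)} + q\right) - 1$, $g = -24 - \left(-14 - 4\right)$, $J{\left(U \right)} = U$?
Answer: $-2$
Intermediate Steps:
$v{\left(Q \right)} = 1$
$F = 69$ ($F = 6^{2} - -33 = 36 + 33 = 69$)
$g = -6$ ($g = -24 - \left(-14 - 4\right) = -24 - -18 = -24 + 18 = -6$)
$a{\left(q,B \right)} = 3 + q$ ($a{\left(q,B \right)} = \left(4 + q\right) - 1 = 3 + q$)
$v{\left(64 \right)} + a{\left(g,F \right)} = 1 + \left(3 - 6\right) = 1 - 3 = -2$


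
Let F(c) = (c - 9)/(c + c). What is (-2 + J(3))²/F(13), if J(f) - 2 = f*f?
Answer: 1053/2 ≈ 526.50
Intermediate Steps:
F(c) = (-9 + c)/(2*c) (F(c) = (-9 + c)/((2*c)) = (-9 + c)*(1/(2*c)) = (-9 + c)/(2*c))
J(f) = 2 + f² (J(f) = 2 + f*f = 2 + f²)
(-2 + J(3))²/F(13) = (-2 + (2 + 3²))²/(((½)*(-9 + 13)/13)) = (-2 + (2 + 9))²/(((½)*(1/13)*4)) = (-2 + 11)²/(2/13) = 9²*(13/2) = 81*(13/2) = 1053/2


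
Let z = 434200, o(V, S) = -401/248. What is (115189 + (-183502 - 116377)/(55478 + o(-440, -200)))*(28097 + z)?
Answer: 732607771756288395/13758143 ≈ 5.3249e+10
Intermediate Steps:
o(V, S) = -401/248 (o(V, S) = -401*1/248 = -401/248)
(115189 + (-183502 - 116377)/(55478 + o(-440, -200)))*(28097 + z) = (115189 + (-183502 - 116377)/(55478 - 401/248))*(28097 + 434200) = (115189 - 299879/13758143/248)*462297 = (115189 - 299879*248/13758143)*462297 = (115189 - 74369992/13758143)*462297 = (1584712364035/13758143)*462297 = 732607771756288395/13758143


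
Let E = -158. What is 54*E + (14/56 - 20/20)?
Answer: -34131/4 ≈ -8532.8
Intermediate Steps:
54*E + (14/56 - 20/20) = 54*(-158) + (14/56 - 20/20) = -8532 + (14*(1/56) - 20*1/20) = -8532 + (¼ - 1) = -8532 - ¾ = -34131/4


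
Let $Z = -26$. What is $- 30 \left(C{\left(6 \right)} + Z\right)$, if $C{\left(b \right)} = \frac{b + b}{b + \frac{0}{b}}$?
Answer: $720$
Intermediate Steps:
$C{\left(b \right)} = 2$ ($C{\left(b \right)} = \frac{2 b}{b + 0} = \frac{2 b}{b} = 2$)
$- 30 \left(C{\left(6 \right)} + Z\right) = - 30 \left(2 - 26\right) = \left(-30\right) \left(-24\right) = 720$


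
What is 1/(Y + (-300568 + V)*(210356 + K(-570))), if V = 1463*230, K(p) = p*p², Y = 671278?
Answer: -1/6644945866490 ≈ -1.5049e-13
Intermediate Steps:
K(p) = p³
V = 336490
1/(Y + (-300568 + V)*(210356 + K(-570))) = 1/(671278 + (-300568 + 336490)*(210356 + (-570)³)) = 1/(671278 + 35922*(210356 - 185193000)) = 1/(671278 + 35922*(-184982644)) = 1/(671278 - 6644946537768) = 1/(-6644945866490) = -1/6644945866490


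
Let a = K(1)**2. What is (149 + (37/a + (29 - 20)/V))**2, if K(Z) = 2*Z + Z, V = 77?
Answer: 11275678969/480249 ≈ 23479.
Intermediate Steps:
K(Z) = 3*Z
a = 9 (a = (3*1)**2 = 3**2 = 9)
(149 + (37/a + (29 - 20)/V))**2 = (149 + (37/9 + (29 - 20)/77))**2 = (149 + (37*(1/9) + 9*(1/77)))**2 = (149 + (37/9 + 9/77))**2 = (149 + 2930/693)**2 = (106187/693)**2 = 11275678969/480249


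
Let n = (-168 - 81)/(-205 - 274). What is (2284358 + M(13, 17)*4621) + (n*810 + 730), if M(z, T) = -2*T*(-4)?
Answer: 1395789266/479 ≈ 2.9140e+6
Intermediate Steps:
M(z, T) = 8*T
n = 249/479 (n = -249/(-479) = -249*(-1/479) = 249/479 ≈ 0.51983)
(2284358 + M(13, 17)*4621) + (n*810 + 730) = (2284358 + (8*17)*4621) + ((249/479)*810 + 730) = (2284358 + 136*4621) + (201690/479 + 730) = (2284358 + 628456) + 551360/479 = 2912814 + 551360/479 = 1395789266/479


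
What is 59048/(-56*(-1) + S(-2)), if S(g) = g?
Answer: 29524/27 ≈ 1093.5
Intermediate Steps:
59048/(-56*(-1) + S(-2)) = 59048/(-56*(-1) - 2) = 59048/(56 - 2) = 59048/54 = 59048*(1/54) = 29524/27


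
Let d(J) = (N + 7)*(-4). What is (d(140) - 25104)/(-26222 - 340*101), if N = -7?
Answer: 12552/30281 ≈ 0.41452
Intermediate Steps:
d(J) = 0 (d(J) = (-7 + 7)*(-4) = 0*(-4) = 0)
(d(140) - 25104)/(-26222 - 340*101) = (0 - 25104)/(-26222 - 340*101) = -25104/(-26222 - 34340) = -25104/(-60562) = -25104*(-1/60562) = 12552/30281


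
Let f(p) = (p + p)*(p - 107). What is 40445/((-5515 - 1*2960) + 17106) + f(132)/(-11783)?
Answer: 419598835/101699073 ≈ 4.1259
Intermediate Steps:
f(p) = 2*p*(-107 + p) (f(p) = (2*p)*(-107 + p) = 2*p*(-107 + p))
40445/((-5515 - 1*2960) + 17106) + f(132)/(-11783) = 40445/((-5515 - 1*2960) + 17106) + (2*132*(-107 + 132))/(-11783) = 40445/((-5515 - 2960) + 17106) + (2*132*25)*(-1/11783) = 40445/(-8475 + 17106) + 6600*(-1/11783) = 40445/8631 - 6600/11783 = 419598835/101699073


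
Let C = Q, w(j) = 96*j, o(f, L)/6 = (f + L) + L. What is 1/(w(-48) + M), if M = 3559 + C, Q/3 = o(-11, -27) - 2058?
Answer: -1/8393 ≈ -0.00011915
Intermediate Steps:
o(f, L) = 6*f + 12*L (o(f, L) = 6*((f + L) + L) = 6*((L + f) + L) = 6*(f + 2*L) = 6*f + 12*L)
Q = -7344 (Q = 3*((6*(-11) + 12*(-27)) - 2058) = 3*((-66 - 324) - 2058) = 3*(-390 - 2058) = 3*(-2448) = -7344)
C = -7344
M = -3785 (M = 3559 - 7344 = -3785)
1/(w(-48) + M) = 1/(96*(-48) - 3785) = 1/(-4608 - 3785) = 1/(-8393) = -1/8393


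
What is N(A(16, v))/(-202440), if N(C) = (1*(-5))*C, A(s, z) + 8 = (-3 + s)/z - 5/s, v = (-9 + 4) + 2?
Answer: -607/1943424 ≈ -0.00031234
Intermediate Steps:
v = -3 (v = -5 + 2 = -3)
A(s, z) = -8 - 5/s + (-3 + s)/z (A(s, z) = -8 + ((-3 + s)/z - 5/s) = -8 + (-5/s + (-3 + s)/z) = -8 - 5/s + (-3 + s)/z)
N(C) = -5*C
N(A(16, v))/(-202440) = -5*(-8 - 5/16 - 3/(-3) + 16/(-3))/(-202440) = -5*(-8 - 5*1/16 - 3*(-⅓) + 16*(-⅓))*(-1/202440) = -5*(-8 - 5/16 + 1 - 16/3)*(-1/202440) = -5*(-607/48)*(-1/202440) = (3035/48)*(-1/202440) = -607/1943424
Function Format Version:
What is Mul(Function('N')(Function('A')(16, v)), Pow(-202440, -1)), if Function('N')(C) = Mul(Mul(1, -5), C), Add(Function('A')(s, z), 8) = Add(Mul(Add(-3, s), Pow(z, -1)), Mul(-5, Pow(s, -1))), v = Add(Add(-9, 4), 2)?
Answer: Rational(-607, 1943424) ≈ -0.00031234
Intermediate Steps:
v = -3 (v = Add(-5, 2) = -3)
Function('A')(s, z) = Add(-8, Mul(-5, Pow(s, -1)), Mul(Pow(z, -1), Add(-3, s))) (Function('A')(s, z) = Add(-8, Add(Mul(Add(-3, s), Pow(z, -1)), Mul(-5, Pow(s, -1)))) = Add(-8, Add(Mul(Pow(z, -1), Add(-3, s)), Mul(-5, Pow(s, -1)))) = Add(-8, Add(Mul(-5, Pow(s, -1)), Mul(Pow(z, -1), Add(-3, s)))) = Add(-8, Mul(-5, Pow(s, -1)), Mul(Pow(z, -1), Add(-3, s))))
Function('N')(C) = Mul(-5, C)
Mul(Function('N')(Function('A')(16, v)), Pow(-202440, -1)) = Mul(Mul(-5, Add(-8, Mul(-5, Pow(16, -1)), Mul(-3, Pow(-3, -1)), Mul(16, Pow(-3, -1)))), Pow(-202440, -1)) = Mul(Mul(-5, Add(-8, Mul(-5, Rational(1, 16)), Mul(-3, Rational(-1, 3)), Mul(16, Rational(-1, 3)))), Rational(-1, 202440)) = Mul(Mul(-5, Add(-8, Rational(-5, 16), 1, Rational(-16, 3))), Rational(-1, 202440)) = Mul(Mul(-5, Rational(-607, 48)), Rational(-1, 202440)) = Mul(Rational(3035, 48), Rational(-1, 202440)) = Rational(-607, 1943424)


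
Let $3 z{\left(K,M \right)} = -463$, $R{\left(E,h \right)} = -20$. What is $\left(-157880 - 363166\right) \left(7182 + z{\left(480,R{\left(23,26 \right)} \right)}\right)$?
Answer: $-3661737606$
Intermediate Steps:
$z{\left(K,M \right)} = - \frac{463}{3}$ ($z{\left(K,M \right)} = \frac{1}{3} \left(-463\right) = - \frac{463}{3}$)
$\left(-157880 - 363166\right) \left(7182 + z{\left(480,R{\left(23,26 \right)} \right)}\right) = \left(-157880 - 363166\right) \left(7182 - \frac{463}{3}\right) = \left(-521046\right) \frac{21083}{3} = -3661737606$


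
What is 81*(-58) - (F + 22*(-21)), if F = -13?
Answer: -4223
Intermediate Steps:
81*(-58) - (F + 22*(-21)) = 81*(-58) - (-13 + 22*(-21)) = -4698 - (-13 - 462) = -4698 - 1*(-475) = -4698 + 475 = -4223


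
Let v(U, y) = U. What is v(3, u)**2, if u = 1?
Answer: 9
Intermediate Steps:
v(3, u)**2 = 3**2 = 9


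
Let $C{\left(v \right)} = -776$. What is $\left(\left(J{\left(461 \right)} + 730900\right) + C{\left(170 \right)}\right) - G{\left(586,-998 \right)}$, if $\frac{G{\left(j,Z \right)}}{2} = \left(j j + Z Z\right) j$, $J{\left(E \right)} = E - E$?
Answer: $-1569046676$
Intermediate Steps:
$J{\left(E \right)} = 0$
$G{\left(j,Z \right)} = 2 j \left(Z^{2} + j^{2}\right)$ ($G{\left(j,Z \right)} = 2 \left(j j + Z Z\right) j = 2 \left(j^{2} + Z^{2}\right) j = 2 \left(Z^{2} + j^{2}\right) j = 2 j \left(Z^{2} + j^{2}\right)$)
$\left(\left(J{\left(461 \right)} + 730900\right) + C{\left(170 \right)}\right) - G{\left(586,-998 \right)} = \left(\left(0 + 730900\right) - 776\right) - 2 \cdot 586 \left(\left(-998\right)^{2} + 586^{2}\right) = \left(730900 - 776\right) - 2 \cdot 586 \left(996004 + 343396\right) = 730124 - 2 \cdot 586 \cdot 1339400 = 730124 - 1569776800 = -1569046676$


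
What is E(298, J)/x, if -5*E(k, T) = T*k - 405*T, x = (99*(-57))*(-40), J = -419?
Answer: -44833/1128600 ≈ -0.039724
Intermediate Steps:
x = 225720 (x = -5643*(-40) = 225720)
E(k, T) = 81*T - T*k/5 (E(k, T) = -(T*k - 405*T)/5 = -(-405*T + T*k)/5 = 81*T - T*k/5)
E(298, J)/x = ((⅕)*(-419)*(405 - 1*298))/225720 = ((⅕)*(-419)*(405 - 298))*(1/225720) = ((⅕)*(-419)*107)*(1/225720) = -44833/5*1/225720 = -44833/1128600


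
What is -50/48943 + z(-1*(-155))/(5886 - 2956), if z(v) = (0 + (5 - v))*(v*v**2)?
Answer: -2733864226525/14340299 ≈ -1.9064e+5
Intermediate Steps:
z(v) = v**3*(5 - v) (z(v) = (5 - v)*v**3 = v**3*(5 - v))
-50/48943 + z(-1*(-155))/(5886 - 2956) = -50/48943 + ((-1*(-155))**3*(5 - (-1)*(-155)))/(5886 - 2956) = -50*1/48943 + (155**3*(5 - 1*155))/2930 = -50/48943 + (3723875*(5 - 155))*(1/2930) = -50/48943 + (3723875*(-150))*(1/2930) = -50/48943 - 558581250*1/2930 = -50/48943 - 55858125/293 = -2733864226525/14340299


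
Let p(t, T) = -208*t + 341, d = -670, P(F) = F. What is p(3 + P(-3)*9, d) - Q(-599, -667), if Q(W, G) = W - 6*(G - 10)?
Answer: 1870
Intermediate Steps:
p(t, T) = 341 - 208*t
Q(W, G) = 60 + W - 6*G (Q(W, G) = W - 6*(-10 + G) = W + (60 - 6*G) = 60 + W - 6*G)
p(3 + P(-3)*9, d) - Q(-599, -667) = (341 - 208*(3 - 3*9)) - (60 - 599 - 6*(-667)) = (341 - 208*(3 - 27)) - (60 - 599 + 4002) = (341 - 208*(-24)) - 1*3463 = (341 + 4992) - 3463 = 5333 - 3463 = 1870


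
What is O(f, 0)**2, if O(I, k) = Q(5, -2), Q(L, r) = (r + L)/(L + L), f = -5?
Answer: 9/100 ≈ 0.090000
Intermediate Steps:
Q(L, r) = (L + r)/(2*L) (Q(L, r) = (L + r)/((2*L)) = (L + r)*(1/(2*L)) = (L + r)/(2*L))
O(I, k) = 3/10 (O(I, k) = (1/2)*(5 - 2)/5 = (1/2)*(1/5)*3 = 3/10)
O(f, 0)**2 = (3/10)**2 = 9/100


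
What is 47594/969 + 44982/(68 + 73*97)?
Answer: 127945688/2309127 ≈ 55.409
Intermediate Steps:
47594/969 + 44982/(68 + 73*97) = 47594*(1/969) + 44982/(68 + 7081) = 47594/969 + 44982/7149 = 47594/969 + 44982*(1/7149) = 47594/969 + 14994/2383 = 127945688/2309127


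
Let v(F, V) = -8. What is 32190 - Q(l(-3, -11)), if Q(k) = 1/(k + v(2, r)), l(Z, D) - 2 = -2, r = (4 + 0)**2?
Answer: 257521/8 ≈ 32190.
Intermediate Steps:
r = 16 (r = 4**2 = 16)
l(Z, D) = 0 (l(Z, D) = 2 - 2 = 0)
Q(k) = 1/(-8 + k) (Q(k) = 1/(k - 8) = 1/(-8 + k))
32190 - Q(l(-3, -11)) = 32190 - 1/(-8 + 0) = 32190 - 1/(-8) = 32190 - 1*(-1/8) = 32190 + 1/8 = 257521/8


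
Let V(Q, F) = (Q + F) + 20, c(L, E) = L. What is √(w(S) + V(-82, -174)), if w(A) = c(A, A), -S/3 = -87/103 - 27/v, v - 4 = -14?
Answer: I*√256277390/1030 ≈ 15.542*I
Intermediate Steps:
v = -10 (v = 4 - 14 = -10)
S = -5733/1030 (S = -3*(-87/103 - 27/(-10)) = -3*(-87*1/103 - 27*(-⅒)) = -3*(-87/103 + 27/10) = -3*1911/1030 = -5733/1030 ≈ -5.5660)
w(A) = A
V(Q, F) = 20 + F + Q (V(Q, F) = (F + Q) + 20 = 20 + F + Q)
√(w(S) + V(-82, -174)) = √(-5733/1030 + (20 - 174 - 82)) = √(-5733/1030 - 236) = √(-248813/1030) = I*√256277390/1030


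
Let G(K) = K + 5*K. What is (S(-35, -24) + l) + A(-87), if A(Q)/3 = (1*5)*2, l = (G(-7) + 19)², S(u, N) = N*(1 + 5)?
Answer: 415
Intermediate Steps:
G(K) = 6*K
S(u, N) = 6*N (S(u, N) = N*6 = 6*N)
l = 529 (l = (6*(-7) + 19)² = (-42 + 19)² = (-23)² = 529)
A(Q) = 30 (A(Q) = 3*((1*5)*2) = 3*(5*2) = 3*10 = 30)
(S(-35, -24) + l) + A(-87) = (6*(-24) + 529) + 30 = (-144 + 529) + 30 = 385 + 30 = 415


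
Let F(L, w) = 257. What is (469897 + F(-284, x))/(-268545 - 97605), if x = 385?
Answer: -78359/61025 ≈ -1.2840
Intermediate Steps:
(469897 + F(-284, x))/(-268545 - 97605) = (469897 + 257)/(-268545 - 97605) = 470154/(-366150) = 470154*(-1/366150) = -78359/61025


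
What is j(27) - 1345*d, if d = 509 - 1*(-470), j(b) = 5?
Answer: -1316750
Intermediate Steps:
d = 979 (d = 509 + 470 = 979)
j(27) - 1345*d = 5 - 1345*979 = 5 - 1316755 = -1316750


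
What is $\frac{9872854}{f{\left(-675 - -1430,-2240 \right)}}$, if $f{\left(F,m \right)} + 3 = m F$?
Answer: $- \frac{9872854}{1691203} \approx -5.8378$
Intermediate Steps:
$f{\left(F,m \right)} = -3 + F m$ ($f{\left(F,m \right)} = -3 + m F = -3 + F m$)
$\frac{9872854}{f{\left(-675 - -1430,-2240 \right)}} = \frac{9872854}{-3 + \left(-675 - -1430\right) \left(-2240\right)} = \frac{9872854}{-3 + \left(-675 + 1430\right) \left(-2240\right)} = \frac{9872854}{-3 + 755 \left(-2240\right)} = \frac{9872854}{-3 - 1691200} = \frac{9872854}{-1691203} = 9872854 \left(- \frac{1}{1691203}\right) = - \frac{9872854}{1691203}$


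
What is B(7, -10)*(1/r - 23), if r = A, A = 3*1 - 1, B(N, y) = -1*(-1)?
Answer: -45/2 ≈ -22.500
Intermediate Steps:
B(N, y) = 1
A = 2 (A = 3 - 1 = 2)
r = 2
B(7, -10)*(1/r - 23) = 1*(1/2 - 23) = 1*(½ - 23) = 1*(-45/2) = -45/2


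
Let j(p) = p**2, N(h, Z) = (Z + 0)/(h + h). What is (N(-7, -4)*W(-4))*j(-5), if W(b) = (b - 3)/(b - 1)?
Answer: 10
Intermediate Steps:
N(h, Z) = Z/(2*h) (N(h, Z) = Z/((2*h)) = Z*(1/(2*h)) = Z/(2*h))
W(b) = (-3 + b)/(-1 + b)
(N(-7, -4)*W(-4))*j(-5) = (((1/2)*(-4)/(-7))*((-3 - 4)/(-1 - 4)))*(-5)**2 = (((1/2)*(-4)*(-1/7))*(-7/(-5)))*25 = (2*(-1/5*(-7))/7)*25 = ((2/7)*(7/5))*25 = (2/5)*25 = 10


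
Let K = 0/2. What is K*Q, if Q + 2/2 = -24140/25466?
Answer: 0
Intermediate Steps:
Q = -1459/749 (Q = -1 - 24140/25466 = -1 - 24140*1/25466 = -1 - 710/749 = -1459/749 ≈ -1.9479)
K = 0 (K = 0*(1/2) = 0)
K*Q = 0*(-1459/749) = 0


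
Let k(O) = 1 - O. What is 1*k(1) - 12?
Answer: -12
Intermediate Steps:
1*k(1) - 12 = 1*(1 - 1*1) - 12 = 1*(1 - 1) - 12 = 1*0 - 12 = 0 - 12 = -12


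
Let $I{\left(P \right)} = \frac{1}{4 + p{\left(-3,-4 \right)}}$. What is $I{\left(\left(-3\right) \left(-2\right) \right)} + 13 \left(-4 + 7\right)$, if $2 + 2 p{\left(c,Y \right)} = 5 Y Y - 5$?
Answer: $\frac{3161}{81} \approx 39.025$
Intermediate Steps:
$p{\left(c,Y \right)} = - \frac{7}{2} + \frac{5 Y^{2}}{2}$ ($p{\left(c,Y \right)} = -1 + \frac{5 Y Y - 5}{2} = -1 + \frac{5 Y^{2} - 5}{2} = -1 + \frac{-5 + 5 Y^{2}}{2} = -1 + \left(- \frac{5}{2} + \frac{5 Y^{2}}{2}\right) = - \frac{7}{2} + \frac{5 Y^{2}}{2}$)
$I{\left(P \right)} = \frac{2}{81}$ ($I{\left(P \right)} = \frac{1}{4 - \left(\frac{7}{2} - \frac{5 \left(-4\right)^{2}}{2}\right)} = \frac{1}{4 + \left(- \frac{7}{2} + \frac{5}{2} \cdot 16\right)} = \frac{1}{4 + \left(- \frac{7}{2} + 40\right)} = \frac{1}{4 + \frac{73}{2}} = \frac{1}{\frac{81}{2}} = \frac{2}{81}$)
$I{\left(\left(-3\right) \left(-2\right) \right)} + 13 \left(-4 + 7\right) = \frac{2}{81} + 13 \left(-4 + 7\right) = \frac{2}{81} + 13 \cdot 3 = \frac{2}{81} + 39 = \frac{3161}{81}$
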